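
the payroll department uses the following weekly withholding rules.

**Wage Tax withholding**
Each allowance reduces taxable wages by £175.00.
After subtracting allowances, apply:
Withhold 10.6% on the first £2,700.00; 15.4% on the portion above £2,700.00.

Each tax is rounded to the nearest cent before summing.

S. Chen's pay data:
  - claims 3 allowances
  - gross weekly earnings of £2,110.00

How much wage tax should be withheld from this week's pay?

Wage Tax: taxable = £2,110.00 − 3×£175.00 = £1,585.00
  10.6% × £1,585.00 = £168.01

£168.01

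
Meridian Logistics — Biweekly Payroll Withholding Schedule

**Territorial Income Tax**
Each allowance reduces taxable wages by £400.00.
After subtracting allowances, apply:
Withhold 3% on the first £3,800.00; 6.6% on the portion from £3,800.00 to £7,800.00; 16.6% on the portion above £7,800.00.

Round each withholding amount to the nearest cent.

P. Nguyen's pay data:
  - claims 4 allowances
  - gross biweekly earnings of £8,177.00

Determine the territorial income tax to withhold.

Territorial Income Tax: taxable = £8,177.00 − 4×£400.00 = £6,577.00
  £114.00 + 6.6% × (£6,577.00 − £3,800.00) = £114.00 + 6.6% × £2,777.00 = £297.28

£297.28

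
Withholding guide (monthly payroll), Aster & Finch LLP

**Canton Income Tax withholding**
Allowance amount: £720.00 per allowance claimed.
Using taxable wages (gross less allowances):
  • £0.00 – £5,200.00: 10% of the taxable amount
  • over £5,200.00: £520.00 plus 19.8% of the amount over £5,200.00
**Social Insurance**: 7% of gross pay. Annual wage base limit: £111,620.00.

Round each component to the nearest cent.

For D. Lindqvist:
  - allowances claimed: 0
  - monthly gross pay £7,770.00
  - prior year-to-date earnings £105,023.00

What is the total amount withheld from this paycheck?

£1,490.65

Canton Income Tax: taxable = £7,770.00
  £520.00 + 19.8% × (£7,770.00 − £5,200.00) = £520.00 + 19.8% × £2,570.00 = £1,028.86
Social Insurance: cap £111,620.00 − YTD £105,023.00 = £6,597.00 subject; 7% × £6,597.00 = £461.79
Total: £1,028.86 + £461.79 = £1,490.65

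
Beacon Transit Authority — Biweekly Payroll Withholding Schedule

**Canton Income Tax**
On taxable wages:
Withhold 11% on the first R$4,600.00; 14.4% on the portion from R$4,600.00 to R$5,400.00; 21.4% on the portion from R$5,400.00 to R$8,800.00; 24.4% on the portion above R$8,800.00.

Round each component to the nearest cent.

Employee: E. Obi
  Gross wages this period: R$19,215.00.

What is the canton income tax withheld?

R$3,890.06

Canton Income Tax: taxable = R$19,215.00
  R$1,348.80 + 24.4% × (R$19,215.00 − R$8,800.00) = R$1,348.80 + 24.4% × R$10,415.00 = R$3,890.06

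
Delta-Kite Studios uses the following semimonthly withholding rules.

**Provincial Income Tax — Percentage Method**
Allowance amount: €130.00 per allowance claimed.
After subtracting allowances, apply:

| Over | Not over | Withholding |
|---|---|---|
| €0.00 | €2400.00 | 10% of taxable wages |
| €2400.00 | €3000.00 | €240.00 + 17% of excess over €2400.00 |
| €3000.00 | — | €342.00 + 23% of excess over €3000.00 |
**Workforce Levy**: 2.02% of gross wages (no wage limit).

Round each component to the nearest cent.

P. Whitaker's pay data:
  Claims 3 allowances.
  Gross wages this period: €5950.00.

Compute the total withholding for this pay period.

€1050.99

Provincial Income Tax: taxable = €5950.00 − 3×€130.00 = €5560.00
  €342.00 + 23% × (€5560.00 − €3000.00) = €342.00 + 23% × €2560.00 = €930.80
Workforce Levy: 2.02% × €5950.00 = €120.19
Total: €930.80 + €120.19 = €1050.99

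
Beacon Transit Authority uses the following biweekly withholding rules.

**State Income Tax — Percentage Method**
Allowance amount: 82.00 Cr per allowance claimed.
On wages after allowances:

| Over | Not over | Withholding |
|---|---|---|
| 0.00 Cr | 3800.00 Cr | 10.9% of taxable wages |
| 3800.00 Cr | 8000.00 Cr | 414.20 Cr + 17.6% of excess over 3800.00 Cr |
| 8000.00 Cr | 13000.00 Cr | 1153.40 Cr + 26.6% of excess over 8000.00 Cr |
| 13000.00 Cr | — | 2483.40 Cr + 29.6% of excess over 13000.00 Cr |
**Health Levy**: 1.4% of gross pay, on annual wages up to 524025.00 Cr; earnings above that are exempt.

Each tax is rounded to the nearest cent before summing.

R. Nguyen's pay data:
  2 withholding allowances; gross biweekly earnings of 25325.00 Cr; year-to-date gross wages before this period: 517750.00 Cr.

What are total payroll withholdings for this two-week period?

State Income Tax: taxable = 25325.00 Cr − 2×82.00 Cr = 25161.00 Cr
  2483.40 Cr + 29.6% × (25161.00 Cr − 13000.00 Cr) = 2483.40 Cr + 29.6% × 12161.00 Cr = 6083.06 Cr
Health Levy: cap 524025.00 Cr − YTD 517750.00 Cr = 6275.00 Cr subject; 1.4% × 6275.00 Cr = 87.85 Cr
Total: 6083.06 Cr + 87.85 Cr = 6170.91 Cr

6170.91 Cr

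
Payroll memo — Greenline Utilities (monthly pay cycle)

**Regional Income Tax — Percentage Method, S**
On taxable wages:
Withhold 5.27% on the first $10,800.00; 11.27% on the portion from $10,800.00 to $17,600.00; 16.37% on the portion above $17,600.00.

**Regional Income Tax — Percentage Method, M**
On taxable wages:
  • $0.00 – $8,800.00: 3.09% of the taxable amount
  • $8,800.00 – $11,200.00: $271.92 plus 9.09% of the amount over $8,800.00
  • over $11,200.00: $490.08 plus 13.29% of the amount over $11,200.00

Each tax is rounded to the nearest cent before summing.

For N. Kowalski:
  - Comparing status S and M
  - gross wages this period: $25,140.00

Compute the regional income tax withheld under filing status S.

Regional Income Tax (S): taxable = $25,140.00
  $1,335.52 + 16.37% × ($25,140.00 − $17,600.00) = $1,335.52 + 16.37% × $7,540.00 = $2,569.82

$2,569.82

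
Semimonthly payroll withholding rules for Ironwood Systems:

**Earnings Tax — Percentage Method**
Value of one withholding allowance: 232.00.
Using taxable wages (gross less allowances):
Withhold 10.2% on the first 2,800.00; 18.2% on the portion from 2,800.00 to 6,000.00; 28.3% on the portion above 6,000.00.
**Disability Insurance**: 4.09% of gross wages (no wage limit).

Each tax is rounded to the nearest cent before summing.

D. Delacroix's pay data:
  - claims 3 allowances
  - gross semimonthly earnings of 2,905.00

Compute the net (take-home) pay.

Earnings Tax: taxable = 2,905.00 − 3×232.00 = 2,209.00
  10.2% × 2,209.00 = 225.32
Disability Insurance: 4.09% × 2,905.00 = 118.81
Total withheld: 225.32 + 118.81 = 344.13
Net pay: 2,905.00 − 344.13 = 2,560.87

2,560.87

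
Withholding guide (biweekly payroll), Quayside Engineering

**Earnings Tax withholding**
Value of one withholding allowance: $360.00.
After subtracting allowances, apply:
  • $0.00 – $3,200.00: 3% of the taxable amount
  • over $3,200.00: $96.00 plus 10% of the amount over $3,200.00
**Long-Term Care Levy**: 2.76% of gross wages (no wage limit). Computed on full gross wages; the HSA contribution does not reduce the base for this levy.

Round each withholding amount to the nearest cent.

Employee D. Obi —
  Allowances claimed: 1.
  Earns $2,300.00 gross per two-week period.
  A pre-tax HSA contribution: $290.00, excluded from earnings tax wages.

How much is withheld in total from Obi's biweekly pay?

Earnings Tax: taxable = $2,300.00 − $290.00 − 1×$360.00 = $1,650.00
  3% × $1,650.00 = $49.50
Long-Term Care Levy: 2.76% × $2,300.00 = $63.48
Total: $49.50 + $63.48 = $112.98

$112.98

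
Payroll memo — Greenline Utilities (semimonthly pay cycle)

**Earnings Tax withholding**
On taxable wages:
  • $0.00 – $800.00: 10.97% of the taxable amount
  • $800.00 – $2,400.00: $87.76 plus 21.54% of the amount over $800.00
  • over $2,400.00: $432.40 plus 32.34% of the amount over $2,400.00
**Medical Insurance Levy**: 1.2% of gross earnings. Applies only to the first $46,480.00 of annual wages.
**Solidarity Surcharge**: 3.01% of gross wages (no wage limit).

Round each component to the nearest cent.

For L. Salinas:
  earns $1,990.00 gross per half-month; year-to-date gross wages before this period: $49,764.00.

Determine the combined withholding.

Earnings Tax: taxable = $1,990.00
  $87.76 + 21.54% × ($1,990.00 − $800.00) = $87.76 + 21.54% × $1,190.00 = $344.09
Medical Insurance Levy: YTD $49,764.00 ≥ cap $46,480.00 → $0.00
Solidarity Surcharge: 3.01% × $1,990.00 = $59.90
Total: $344.09 + $0.00 + $59.90 = $403.99

$403.99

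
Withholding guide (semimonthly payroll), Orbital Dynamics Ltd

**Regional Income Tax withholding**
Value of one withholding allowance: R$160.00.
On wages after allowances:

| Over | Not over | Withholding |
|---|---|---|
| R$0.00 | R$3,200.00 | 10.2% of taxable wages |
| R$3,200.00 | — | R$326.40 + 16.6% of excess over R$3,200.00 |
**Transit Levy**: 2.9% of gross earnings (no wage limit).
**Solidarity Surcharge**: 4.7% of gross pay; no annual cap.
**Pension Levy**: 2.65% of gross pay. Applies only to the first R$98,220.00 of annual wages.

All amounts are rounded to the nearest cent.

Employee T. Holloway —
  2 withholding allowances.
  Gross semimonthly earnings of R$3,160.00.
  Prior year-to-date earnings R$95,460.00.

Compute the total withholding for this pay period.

Regional Income Tax: taxable = R$3,160.00 − 2×R$160.00 = R$2,840.00
  10.2% × R$2,840.00 = R$289.68
Transit Levy: 2.9% × R$3,160.00 = R$91.64
Solidarity Surcharge: 4.7% × R$3,160.00 = R$148.52
Pension Levy: cap R$98,220.00 − YTD R$95,460.00 = R$2,760.00 subject; 2.65% × R$2,760.00 = R$73.14
Total: R$289.68 + R$91.64 + R$148.52 + R$73.14 = R$602.98

R$602.98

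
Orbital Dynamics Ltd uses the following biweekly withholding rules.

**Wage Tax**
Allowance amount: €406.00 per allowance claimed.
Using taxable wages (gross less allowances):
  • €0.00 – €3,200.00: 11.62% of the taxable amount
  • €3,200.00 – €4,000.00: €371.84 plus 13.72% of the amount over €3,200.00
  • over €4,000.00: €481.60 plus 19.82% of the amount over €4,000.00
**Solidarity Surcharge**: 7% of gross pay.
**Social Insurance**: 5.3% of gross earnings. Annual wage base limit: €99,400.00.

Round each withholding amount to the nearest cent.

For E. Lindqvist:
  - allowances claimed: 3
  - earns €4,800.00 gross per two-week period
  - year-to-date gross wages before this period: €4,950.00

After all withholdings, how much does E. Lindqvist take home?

€3,785.35

Wage Tax: taxable = €4,800.00 − 3×€406.00 = €3,582.00
  €371.84 + 13.72% × (€3,582.00 − €3,200.00) = €371.84 + 13.72% × €382.00 = €424.25
Solidarity Surcharge: 7% × €4,800.00 = €336.00
Social Insurance: 5.3% × €4,800.00 = €254.40
Total withheld: €424.25 + €336.00 + €254.40 = €1,014.65
Net pay: €4,800.00 − €1,014.65 = €3,785.35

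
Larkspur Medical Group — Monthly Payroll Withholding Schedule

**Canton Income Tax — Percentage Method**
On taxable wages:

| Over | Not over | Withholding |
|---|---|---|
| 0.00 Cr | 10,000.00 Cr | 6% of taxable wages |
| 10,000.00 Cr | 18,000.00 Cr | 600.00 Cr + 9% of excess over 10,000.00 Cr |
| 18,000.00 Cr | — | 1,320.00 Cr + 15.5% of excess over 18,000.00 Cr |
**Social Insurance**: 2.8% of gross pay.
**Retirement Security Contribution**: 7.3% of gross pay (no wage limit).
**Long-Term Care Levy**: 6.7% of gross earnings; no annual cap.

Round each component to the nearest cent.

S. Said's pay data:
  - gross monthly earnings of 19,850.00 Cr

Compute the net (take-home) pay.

14,908.45 Cr

Canton Income Tax: taxable = 19,850.00 Cr
  1,320.00 Cr + 15.5% × (19,850.00 Cr − 18,000.00 Cr) = 1,320.00 Cr + 15.5% × 1,850.00 Cr = 1,606.75 Cr
Social Insurance: 2.8% × 19,850.00 Cr = 555.80 Cr
Retirement Security Contribution: 7.3% × 19,850.00 Cr = 1,449.05 Cr
Long-Term Care Levy: 6.7% × 19,850.00 Cr = 1,329.95 Cr
Total withheld: 1,606.75 Cr + 555.80 Cr + 1,449.05 Cr + 1,329.95 Cr = 4,941.55 Cr
Net pay: 19,850.00 Cr − 4,941.55 Cr = 14,908.45 Cr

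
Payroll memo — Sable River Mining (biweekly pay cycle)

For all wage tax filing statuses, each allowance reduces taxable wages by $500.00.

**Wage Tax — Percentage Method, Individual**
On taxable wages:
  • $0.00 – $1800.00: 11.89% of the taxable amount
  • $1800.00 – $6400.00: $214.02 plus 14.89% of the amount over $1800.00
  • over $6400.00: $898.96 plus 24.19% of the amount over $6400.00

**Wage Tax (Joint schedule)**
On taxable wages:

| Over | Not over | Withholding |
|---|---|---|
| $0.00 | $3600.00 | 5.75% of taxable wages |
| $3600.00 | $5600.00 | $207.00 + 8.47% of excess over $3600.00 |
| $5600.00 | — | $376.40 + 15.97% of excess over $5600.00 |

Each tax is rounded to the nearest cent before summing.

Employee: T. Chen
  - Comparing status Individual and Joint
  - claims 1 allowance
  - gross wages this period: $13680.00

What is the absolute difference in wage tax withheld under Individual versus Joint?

Wage Tax (Individual): taxable = $13680.00 − 1×$500.00 = $13180.00
  $898.96 + 24.19% × ($13180.00 − $6400.00) = $898.96 + 24.19% × $6780.00 = $2539.04
Wage Tax (Joint): taxable = $13680.00 − 1×$500.00 = $13180.00
  $376.40 + 15.97% × ($13180.00 − $5600.00) = $376.40 + 15.97% × $7580.00 = $1586.93
Difference: |$2539.04 − $1586.93| = $952.11 (higher under Individual)

$952.11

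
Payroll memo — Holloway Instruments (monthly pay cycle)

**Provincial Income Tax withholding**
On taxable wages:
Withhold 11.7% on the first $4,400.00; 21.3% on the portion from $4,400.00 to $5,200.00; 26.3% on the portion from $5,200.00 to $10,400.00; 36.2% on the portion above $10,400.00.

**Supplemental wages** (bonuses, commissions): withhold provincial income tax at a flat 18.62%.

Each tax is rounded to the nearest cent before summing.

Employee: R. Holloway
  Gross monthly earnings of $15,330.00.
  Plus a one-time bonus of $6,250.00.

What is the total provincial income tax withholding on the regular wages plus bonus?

$5,001.21

Provincial Income Tax: taxable = $15,330.00
  $2,052.80 + 36.2% × ($15,330.00 − $10,400.00) = $2,052.80 + 36.2% × $4,930.00 = $3,837.46
Supplemental (18.62% flat on bonus): 18.62% × $6,250.00 = $1,163.75
Total provincial income tax: $3,837.46 + $1,163.75 = $5,001.21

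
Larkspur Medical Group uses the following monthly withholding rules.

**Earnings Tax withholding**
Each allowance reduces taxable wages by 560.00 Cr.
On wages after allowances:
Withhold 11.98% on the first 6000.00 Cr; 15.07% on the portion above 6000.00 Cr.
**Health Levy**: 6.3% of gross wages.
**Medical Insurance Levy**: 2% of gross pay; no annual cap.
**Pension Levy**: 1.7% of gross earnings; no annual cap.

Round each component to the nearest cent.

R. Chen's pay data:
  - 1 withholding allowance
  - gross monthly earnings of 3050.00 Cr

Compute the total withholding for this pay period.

603.30 Cr

Earnings Tax: taxable = 3050.00 Cr − 1×560.00 Cr = 2490.00 Cr
  11.98% × 2490.00 Cr = 298.30 Cr
Health Levy: 6.3% × 3050.00 Cr = 192.15 Cr
Medical Insurance Levy: 2% × 3050.00 Cr = 61.00 Cr
Pension Levy: 1.7% × 3050.00 Cr = 51.85 Cr
Total: 298.30 Cr + 192.15 Cr + 61.00 Cr + 51.85 Cr = 603.30 Cr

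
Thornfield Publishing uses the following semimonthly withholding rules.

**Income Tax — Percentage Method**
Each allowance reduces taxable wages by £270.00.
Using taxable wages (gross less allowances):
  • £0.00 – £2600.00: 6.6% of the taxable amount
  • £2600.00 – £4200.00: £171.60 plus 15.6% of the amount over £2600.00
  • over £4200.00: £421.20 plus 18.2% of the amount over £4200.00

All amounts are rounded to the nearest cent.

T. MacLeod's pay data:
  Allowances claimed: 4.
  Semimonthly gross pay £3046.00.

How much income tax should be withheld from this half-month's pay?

Income Tax: taxable = £3046.00 − 4×£270.00 = £1966.00
  6.6% × £1966.00 = £129.76

£129.76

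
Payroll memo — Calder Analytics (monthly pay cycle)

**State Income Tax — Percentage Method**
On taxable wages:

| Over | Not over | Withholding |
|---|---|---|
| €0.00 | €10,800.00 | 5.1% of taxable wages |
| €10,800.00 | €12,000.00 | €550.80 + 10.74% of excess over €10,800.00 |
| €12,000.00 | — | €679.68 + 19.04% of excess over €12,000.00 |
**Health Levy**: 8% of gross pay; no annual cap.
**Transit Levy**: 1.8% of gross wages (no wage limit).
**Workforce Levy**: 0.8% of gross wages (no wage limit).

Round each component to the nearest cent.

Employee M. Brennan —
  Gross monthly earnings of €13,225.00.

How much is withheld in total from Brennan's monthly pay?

State Income Tax: taxable = €13,225.00
  €679.68 + 19.04% × (€13,225.00 − €12,000.00) = €679.68 + 19.04% × €1,225.00 = €912.92
Health Levy: 8% × €13,225.00 = €1,058.00
Transit Levy: 1.8% × €13,225.00 = €238.05
Workforce Levy: 0.8% × €13,225.00 = €105.80
Total: €912.92 + €1,058.00 + €238.05 + €105.80 = €2,314.77

€2,314.77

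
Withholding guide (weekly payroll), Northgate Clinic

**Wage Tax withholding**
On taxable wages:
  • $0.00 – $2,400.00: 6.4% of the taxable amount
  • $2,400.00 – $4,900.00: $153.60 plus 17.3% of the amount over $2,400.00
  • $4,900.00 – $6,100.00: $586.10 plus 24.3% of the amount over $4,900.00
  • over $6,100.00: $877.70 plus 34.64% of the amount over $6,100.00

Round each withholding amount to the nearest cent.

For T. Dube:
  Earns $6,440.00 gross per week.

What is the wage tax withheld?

Wage Tax: taxable = $6,440.00
  $877.70 + 34.64% × ($6,440.00 − $6,100.00) = $877.70 + 34.64% × $340.00 = $995.48

$995.48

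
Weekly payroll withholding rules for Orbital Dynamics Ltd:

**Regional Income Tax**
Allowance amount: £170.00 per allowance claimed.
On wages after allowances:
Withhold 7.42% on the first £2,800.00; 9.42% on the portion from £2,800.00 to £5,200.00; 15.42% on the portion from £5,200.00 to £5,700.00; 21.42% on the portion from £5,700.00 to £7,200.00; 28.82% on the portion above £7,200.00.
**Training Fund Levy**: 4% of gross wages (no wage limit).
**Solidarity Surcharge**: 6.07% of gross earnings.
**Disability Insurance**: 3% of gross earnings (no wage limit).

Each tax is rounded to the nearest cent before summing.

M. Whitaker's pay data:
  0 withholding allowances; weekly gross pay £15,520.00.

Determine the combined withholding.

Regional Income Tax: taxable = £15,520.00
  £832.24 + 28.82% × (£15,520.00 − £7,200.00) = £832.24 + 28.82% × £8,320.00 = £3,230.06
Training Fund Levy: 4% × £15,520.00 = £620.80
Solidarity Surcharge: 6.07% × £15,520.00 = £942.06
Disability Insurance: 3% × £15,520.00 = £465.60
Total: £3,230.06 + £620.80 + £942.06 + £465.60 = £5,258.52

£5,258.52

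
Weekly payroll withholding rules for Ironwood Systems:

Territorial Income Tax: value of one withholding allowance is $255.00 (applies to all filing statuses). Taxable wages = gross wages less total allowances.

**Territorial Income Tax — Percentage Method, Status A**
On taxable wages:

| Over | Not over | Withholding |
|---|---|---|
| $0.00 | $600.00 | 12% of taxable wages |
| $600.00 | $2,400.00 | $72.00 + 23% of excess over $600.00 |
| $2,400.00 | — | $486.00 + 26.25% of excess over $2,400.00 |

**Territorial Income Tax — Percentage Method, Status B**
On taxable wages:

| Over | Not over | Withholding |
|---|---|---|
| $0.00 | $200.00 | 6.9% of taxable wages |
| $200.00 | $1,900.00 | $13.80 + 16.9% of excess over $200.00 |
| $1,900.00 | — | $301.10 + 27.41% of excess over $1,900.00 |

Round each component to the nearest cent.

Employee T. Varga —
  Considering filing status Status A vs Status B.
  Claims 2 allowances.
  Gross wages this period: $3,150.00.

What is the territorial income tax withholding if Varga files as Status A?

Territorial Income Tax (Status A): taxable = $3,150.00 − 2×$255.00 = $2,640.00
  $486.00 + 26.25% × ($2,640.00 − $2,400.00) = $486.00 + 26.25% × $240.00 = $549.00

$549.00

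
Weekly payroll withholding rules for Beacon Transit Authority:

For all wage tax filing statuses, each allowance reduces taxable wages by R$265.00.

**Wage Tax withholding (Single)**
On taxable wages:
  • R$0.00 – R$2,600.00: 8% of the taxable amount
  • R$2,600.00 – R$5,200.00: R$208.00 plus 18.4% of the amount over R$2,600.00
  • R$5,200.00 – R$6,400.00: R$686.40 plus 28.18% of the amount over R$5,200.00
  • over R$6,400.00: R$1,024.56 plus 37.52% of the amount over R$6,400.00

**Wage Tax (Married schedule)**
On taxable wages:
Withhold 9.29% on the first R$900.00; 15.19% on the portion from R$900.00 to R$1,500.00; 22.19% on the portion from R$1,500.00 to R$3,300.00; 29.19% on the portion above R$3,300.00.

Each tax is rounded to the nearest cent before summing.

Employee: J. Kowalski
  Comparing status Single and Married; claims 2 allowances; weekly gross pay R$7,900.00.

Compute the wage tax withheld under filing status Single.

R$1,388.50

Wage Tax (Single): taxable = R$7,900.00 − 2×R$265.00 = R$7,370.00
  R$1,024.56 + 37.52% × (R$7,370.00 − R$6,400.00) = R$1,024.56 + 37.52% × R$970.00 = R$1,388.50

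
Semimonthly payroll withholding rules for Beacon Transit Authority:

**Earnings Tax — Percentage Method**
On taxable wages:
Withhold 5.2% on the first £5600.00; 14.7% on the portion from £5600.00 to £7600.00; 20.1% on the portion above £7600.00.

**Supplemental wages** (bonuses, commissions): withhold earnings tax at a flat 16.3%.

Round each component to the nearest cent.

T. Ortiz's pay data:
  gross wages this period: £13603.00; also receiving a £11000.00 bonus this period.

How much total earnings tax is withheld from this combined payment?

£3584.80

Earnings Tax: taxable = £13603.00
  £585.20 + 20.1% × (£13603.00 − £7600.00) = £585.20 + 20.1% × £6003.00 = £1791.80
Supplemental (16.3% flat on bonus): 16.3% × £11000.00 = £1793.00
Total earnings tax: £1791.80 + £1793.00 = £3584.80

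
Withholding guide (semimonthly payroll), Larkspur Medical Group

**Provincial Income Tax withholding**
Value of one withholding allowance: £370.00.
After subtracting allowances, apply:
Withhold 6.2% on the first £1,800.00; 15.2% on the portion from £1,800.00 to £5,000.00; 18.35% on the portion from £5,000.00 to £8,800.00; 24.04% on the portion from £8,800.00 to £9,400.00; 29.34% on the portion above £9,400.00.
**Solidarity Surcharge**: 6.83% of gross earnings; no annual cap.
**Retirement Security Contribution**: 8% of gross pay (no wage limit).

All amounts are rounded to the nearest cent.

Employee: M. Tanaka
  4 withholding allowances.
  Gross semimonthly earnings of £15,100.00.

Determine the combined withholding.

£4,917.02

Provincial Income Tax: taxable = £15,100.00 − 4×£370.00 = £13,620.00
  £1,439.54 + 29.34% × (£13,620.00 − £9,400.00) = £1,439.54 + 29.34% × £4,220.00 = £2,677.69
Solidarity Surcharge: 6.83% × £15,100.00 = £1,031.33
Retirement Security Contribution: 8% × £15,100.00 = £1,208.00
Total: £2,677.69 + £1,031.33 + £1,208.00 = £4,917.02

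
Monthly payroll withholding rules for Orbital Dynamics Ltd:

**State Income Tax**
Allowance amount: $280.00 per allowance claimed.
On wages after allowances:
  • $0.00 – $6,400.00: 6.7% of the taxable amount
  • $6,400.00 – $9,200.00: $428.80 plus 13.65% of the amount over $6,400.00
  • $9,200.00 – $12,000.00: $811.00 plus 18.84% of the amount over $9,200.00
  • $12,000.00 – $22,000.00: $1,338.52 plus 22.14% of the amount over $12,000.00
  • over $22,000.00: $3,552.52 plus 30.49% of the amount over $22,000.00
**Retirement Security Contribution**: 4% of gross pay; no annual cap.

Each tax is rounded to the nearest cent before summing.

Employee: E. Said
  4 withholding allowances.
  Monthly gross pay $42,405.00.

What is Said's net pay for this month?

State Income Tax: taxable = $42,405.00 − 4×$280.00 = $41,285.00
  $3,552.52 + 30.49% × ($41,285.00 − $22,000.00) = $3,552.52 + 30.49% × $19,285.00 = $9,432.52
Retirement Security Contribution: 4% × $42,405.00 = $1,696.20
Total withheld: $9,432.52 + $1,696.20 = $11,128.72
Net pay: $42,405.00 − $11,128.72 = $31,276.28

$31,276.28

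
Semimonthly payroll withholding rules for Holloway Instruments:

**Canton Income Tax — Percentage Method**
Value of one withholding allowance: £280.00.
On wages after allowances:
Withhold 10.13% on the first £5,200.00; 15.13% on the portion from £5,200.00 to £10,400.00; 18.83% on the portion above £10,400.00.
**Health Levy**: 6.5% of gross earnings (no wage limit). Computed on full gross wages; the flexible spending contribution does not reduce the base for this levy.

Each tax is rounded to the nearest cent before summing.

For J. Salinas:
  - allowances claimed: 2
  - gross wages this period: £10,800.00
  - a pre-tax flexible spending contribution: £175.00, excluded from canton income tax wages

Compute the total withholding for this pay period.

£1,964.83

Canton Income Tax: taxable = £10,800.00 − £175.00 − 2×£280.00 = £10,065.00
  £526.76 + 15.13% × (£10,065.00 − £5,200.00) = £526.76 + 15.13% × £4,865.00 = £1,262.83
Health Levy: 6.5% × £10,800.00 = £702.00
Total: £1,262.83 + £702.00 = £1,964.83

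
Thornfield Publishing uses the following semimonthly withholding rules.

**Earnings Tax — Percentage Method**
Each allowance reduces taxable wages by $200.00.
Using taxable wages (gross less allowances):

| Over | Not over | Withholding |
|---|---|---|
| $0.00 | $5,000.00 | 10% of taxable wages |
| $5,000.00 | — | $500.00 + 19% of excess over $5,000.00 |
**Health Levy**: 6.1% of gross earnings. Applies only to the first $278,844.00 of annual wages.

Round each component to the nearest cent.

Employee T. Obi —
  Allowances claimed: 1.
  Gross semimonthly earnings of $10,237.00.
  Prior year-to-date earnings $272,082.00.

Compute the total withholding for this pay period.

Earnings Tax: taxable = $10,237.00 − 1×$200.00 = $10,037.00
  $500.00 + 19% × ($10,037.00 − $5,000.00) = $500.00 + 19% × $5,037.00 = $1,457.03
Health Levy: cap $278,844.00 − YTD $272,082.00 = $6,762.00 subject; 6.1% × $6,762.00 = $412.48
Total: $1,457.03 + $412.48 = $1,869.51

$1,869.51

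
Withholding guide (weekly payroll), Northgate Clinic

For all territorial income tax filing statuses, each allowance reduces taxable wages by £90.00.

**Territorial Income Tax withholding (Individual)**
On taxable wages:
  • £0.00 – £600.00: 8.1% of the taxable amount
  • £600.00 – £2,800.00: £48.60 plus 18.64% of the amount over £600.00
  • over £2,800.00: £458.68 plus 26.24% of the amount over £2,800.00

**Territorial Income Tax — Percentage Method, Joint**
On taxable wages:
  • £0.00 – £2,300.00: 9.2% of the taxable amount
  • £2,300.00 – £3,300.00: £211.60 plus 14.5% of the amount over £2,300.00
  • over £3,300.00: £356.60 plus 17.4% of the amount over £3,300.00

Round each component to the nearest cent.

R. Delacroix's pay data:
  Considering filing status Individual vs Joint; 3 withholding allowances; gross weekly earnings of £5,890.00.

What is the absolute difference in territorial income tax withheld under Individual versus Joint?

£438.37

Territorial Income Tax (Individual): taxable = £5,890.00 − 3×£90.00 = £5,620.00
  £458.68 + 26.24% × (£5,620.00 − £2,800.00) = £458.68 + 26.24% × £2,820.00 = £1,198.65
Territorial Income Tax (Joint): taxable = £5,890.00 − 3×£90.00 = £5,620.00
  £356.60 + 17.4% × (£5,620.00 − £3,300.00) = £356.60 + 17.4% × £2,320.00 = £760.28
Difference: |£1,198.65 − £760.28| = £438.37 (higher under Individual)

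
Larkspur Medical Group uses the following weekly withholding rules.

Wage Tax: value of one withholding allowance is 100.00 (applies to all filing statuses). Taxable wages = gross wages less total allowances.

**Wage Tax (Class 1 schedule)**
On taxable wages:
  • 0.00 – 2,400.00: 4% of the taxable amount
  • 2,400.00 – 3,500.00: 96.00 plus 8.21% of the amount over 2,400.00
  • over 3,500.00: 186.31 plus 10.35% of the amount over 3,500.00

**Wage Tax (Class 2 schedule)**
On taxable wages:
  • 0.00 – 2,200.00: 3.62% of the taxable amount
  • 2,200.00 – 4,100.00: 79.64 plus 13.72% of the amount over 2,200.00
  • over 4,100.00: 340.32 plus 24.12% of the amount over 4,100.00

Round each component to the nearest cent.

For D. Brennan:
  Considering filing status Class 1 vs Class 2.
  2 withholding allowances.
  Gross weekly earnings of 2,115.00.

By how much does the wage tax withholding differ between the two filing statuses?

Wage Tax (Class 1): taxable = 2,115.00 − 2×100.00 = 1,915.00
  4% × 1,915.00 = 76.60
Wage Tax (Class 2): taxable = 2,115.00 − 2×100.00 = 1,915.00
  3.62% × 1,915.00 = 69.32
Difference: |76.60 − 69.32| = 7.28 (higher under Class 1)

7.28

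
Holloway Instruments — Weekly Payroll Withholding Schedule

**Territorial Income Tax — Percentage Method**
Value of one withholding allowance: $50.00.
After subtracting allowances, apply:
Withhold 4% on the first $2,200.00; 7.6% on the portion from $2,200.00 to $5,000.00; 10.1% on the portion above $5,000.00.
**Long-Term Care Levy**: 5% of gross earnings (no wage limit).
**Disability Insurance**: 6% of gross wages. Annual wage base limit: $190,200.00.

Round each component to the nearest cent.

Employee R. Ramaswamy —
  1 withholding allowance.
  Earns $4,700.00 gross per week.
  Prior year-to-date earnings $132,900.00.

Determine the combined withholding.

Territorial Income Tax: taxable = $4,700.00 − 1×$50.00 = $4,650.00
  $88.00 + 7.6% × ($4,650.00 − $2,200.00) = $88.00 + 7.6% × $2,450.00 = $274.20
Long-Term Care Levy: 5% × $4,700.00 = $235.00
Disability Insurance: 6% × $4,700.00 = $282.00
Total: $274.20 + $235.00 + $282.00 = $791.20

$791.20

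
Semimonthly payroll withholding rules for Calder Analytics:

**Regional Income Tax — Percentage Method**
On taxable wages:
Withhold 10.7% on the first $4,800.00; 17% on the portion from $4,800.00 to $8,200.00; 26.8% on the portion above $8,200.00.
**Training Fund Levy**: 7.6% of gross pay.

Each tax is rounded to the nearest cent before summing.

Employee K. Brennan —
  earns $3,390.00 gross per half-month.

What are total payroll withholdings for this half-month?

Regional Income Tax: taxable = $3,390.00
  10.7% × $3,390.00 = $362.73
Training Fund Levy: 7.6% × $3,390.00 = $257.64
Total: $362.73 + $257.64 = $620.37

$620.37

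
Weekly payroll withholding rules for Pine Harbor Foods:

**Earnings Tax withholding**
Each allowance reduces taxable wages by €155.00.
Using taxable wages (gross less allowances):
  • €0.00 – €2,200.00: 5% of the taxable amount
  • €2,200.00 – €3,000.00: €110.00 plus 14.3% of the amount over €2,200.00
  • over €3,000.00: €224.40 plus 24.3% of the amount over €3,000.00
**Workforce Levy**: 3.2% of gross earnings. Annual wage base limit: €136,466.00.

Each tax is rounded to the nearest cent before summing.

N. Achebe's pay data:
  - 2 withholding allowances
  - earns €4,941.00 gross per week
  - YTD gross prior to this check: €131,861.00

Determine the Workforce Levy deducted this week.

€147.36

Workforce Levy: cap €136,466.00 − YTD €131,861.00 = €4,605.00 subject; 3.2% × €4,605.00 = €147.36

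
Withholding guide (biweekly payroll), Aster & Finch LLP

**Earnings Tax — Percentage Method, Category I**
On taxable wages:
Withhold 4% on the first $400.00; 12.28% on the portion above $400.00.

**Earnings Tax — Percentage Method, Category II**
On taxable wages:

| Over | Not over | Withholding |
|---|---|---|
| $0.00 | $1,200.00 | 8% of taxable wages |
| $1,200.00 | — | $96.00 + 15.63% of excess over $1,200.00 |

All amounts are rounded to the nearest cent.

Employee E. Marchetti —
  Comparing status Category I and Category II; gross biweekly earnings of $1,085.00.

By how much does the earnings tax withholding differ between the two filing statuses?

Earnings Tax (Category I): taxable = $1,085.00
  $16.00 + 12.28% × ($1,085.00 − $400.00) = $16.00 + 12.28% × $685.00 = $100.12
Earnings Tax (Category II): taxable = $1,085.00
  8% × $1,085.00 = $86.80
Difference: |$100.12 − $86.80| = $13.32 (higher under Category I)

$13.32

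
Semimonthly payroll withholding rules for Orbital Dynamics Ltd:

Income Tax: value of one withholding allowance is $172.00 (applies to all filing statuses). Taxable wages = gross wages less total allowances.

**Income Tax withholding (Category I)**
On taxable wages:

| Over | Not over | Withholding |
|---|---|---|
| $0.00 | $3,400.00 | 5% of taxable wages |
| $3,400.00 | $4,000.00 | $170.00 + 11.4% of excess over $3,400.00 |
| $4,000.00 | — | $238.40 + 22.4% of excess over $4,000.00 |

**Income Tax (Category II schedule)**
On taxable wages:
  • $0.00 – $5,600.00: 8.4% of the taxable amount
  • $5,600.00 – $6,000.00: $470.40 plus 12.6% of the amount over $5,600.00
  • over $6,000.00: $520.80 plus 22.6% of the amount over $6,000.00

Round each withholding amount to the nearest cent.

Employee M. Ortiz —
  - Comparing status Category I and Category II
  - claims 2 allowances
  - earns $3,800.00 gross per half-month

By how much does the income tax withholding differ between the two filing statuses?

$113.92

Income Tax (Category I): taxable = $3,800.00 − 2×$172.00 = $3,456.00
  $170.00 + 11.4% × ($3,456.00 − $3,400.00) = $170.00 + 11.4% × $56.00 = $176.38
Income Tax (Category II): taxable = $3,800.00 − 2×$172.00 = $3,456.00
  8.4% × $3,456.00 = $290.30
Difference: |$176.38 − $290.30| = $113.92 (higher under Category II)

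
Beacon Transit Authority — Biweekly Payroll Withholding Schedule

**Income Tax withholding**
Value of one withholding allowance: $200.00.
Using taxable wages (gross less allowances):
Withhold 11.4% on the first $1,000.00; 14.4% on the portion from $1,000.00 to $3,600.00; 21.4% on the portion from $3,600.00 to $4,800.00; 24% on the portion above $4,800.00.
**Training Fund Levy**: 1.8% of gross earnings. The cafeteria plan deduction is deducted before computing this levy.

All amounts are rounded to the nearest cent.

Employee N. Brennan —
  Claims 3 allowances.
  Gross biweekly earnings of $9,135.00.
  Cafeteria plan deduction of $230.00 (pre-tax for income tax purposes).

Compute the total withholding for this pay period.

$1,746.69

Income Tax: taxable = $9,135.00 − $230.00 − 3×$200.00 = $8,305.00
  $745.20 + 24% × ($8,305.00 − $4,800.00) = $745.20 + 24% × $3,505.00 = $1,586.40
Training Fund Levy: 1.8% × $8,905.00 = $160.29
Total: $1,586.40 + $160.29 = $1,746.69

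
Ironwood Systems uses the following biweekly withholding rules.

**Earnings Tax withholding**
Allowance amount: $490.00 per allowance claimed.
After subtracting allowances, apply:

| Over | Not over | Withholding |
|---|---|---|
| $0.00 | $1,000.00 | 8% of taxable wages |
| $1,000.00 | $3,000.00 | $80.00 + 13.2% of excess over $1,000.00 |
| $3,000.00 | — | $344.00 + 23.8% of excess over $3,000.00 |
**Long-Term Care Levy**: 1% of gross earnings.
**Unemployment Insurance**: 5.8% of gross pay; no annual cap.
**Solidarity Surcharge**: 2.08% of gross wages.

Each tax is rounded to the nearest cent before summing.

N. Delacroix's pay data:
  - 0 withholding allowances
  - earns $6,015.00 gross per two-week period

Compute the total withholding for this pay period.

$1,595.70

Earnings Tax: taxable = $6,015.00
  $344.00 + 23.8% × ($6,015.00 − $3,000.00) = $344.00 + 23.8% × $3,015.00 = $1,061.57
Long-Term Care Levy: 1% × $6,015.00 = $60.15
Unemployment Insurance: 5.8% × $6,015.00 = $348.87
Solidarity Surcharge: 2.08% × $6,015.00 = $125.11
Total: $1,061.57 + $60.15 + $348.87 + $125.11 = $1,595.70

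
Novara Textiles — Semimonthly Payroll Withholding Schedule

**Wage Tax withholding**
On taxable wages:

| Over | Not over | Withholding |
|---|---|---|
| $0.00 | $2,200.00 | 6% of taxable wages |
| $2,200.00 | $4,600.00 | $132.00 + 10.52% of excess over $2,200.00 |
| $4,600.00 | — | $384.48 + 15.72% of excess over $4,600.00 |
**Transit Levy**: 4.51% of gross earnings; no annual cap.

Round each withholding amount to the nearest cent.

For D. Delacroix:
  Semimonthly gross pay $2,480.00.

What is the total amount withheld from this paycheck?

$273.31

Wage Tax: taxable = $2,480.00
  $132.00 + 10.52% × ($2,480.00 − $2,200.00) = $132.00 + 10.52% × $280.00 = $161.46
Transit Levy: 4.51% × $2,480.00 = $111.85
Total: $161.46 + $111.85 = $273.31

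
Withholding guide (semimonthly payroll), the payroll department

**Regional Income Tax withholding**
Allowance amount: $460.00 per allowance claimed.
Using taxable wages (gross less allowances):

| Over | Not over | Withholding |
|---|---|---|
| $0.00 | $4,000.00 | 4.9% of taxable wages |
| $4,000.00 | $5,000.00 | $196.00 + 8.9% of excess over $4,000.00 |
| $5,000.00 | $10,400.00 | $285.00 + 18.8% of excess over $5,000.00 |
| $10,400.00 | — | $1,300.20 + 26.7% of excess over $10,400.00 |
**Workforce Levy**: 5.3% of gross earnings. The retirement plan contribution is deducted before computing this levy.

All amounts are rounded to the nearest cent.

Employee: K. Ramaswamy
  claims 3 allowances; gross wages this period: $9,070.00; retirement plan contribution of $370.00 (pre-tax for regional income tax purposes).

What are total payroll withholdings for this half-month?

$1,182.26

Regional Income Tax: taxable = $9,070.00 − $370.00 − 3×$460.00 = $7,320.00
  $285.00 + 18.8% × ($7,320.00 − $5,000.00) = $285.00 + 18.8% × $2,320.00 = $721.16
Workforce Levy: 5.3% × $8,700.00 = $461.10
Total: $721.16 + $461.10 = $1,182.26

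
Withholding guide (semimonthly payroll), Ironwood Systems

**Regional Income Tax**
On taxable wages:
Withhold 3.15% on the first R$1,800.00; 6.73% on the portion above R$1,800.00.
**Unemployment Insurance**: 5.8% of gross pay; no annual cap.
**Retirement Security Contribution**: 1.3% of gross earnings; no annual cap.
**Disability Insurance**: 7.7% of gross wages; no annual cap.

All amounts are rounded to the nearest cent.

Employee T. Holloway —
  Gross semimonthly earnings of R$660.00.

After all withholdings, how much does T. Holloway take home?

Regional Income Tax: taxable = R$660.00
  3.15% × R$660.00 = R$20.79
Unemployment Insurance: 5.8% × R$660.00 = R$38.28
Retirement Security Contribution: 1.3% × R$660.00 = R$8.58
Disability Insurance: 7.7% × R$660.00 = R$50.82
Total withheld: R$20.79 + R$38.28 + R$8.58 + R$50.82 = R$118.47
Net pay: R$660.00 − R$118.47 = R$541.53

R$541.53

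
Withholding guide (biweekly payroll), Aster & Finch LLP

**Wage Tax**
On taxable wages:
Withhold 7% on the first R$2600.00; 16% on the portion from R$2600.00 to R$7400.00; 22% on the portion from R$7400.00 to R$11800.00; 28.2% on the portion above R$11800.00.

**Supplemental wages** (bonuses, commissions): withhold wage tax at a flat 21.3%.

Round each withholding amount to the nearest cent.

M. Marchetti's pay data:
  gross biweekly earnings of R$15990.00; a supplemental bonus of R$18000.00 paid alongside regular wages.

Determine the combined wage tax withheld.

R$6933.58

Wage Tax: taxable = R$15990.00
  R$1918.00 + 28.2% × (R$15990.00 − R$11800.00) = R$1918.00 + 28.2% × R$4190.00 = R$3099.58
Supplemental (21.3% flat on bonus): 21.3% × R$18000.00 = R$3834.00
Total wage tax: R$3099.58 + R$3834.00 = R$6933.58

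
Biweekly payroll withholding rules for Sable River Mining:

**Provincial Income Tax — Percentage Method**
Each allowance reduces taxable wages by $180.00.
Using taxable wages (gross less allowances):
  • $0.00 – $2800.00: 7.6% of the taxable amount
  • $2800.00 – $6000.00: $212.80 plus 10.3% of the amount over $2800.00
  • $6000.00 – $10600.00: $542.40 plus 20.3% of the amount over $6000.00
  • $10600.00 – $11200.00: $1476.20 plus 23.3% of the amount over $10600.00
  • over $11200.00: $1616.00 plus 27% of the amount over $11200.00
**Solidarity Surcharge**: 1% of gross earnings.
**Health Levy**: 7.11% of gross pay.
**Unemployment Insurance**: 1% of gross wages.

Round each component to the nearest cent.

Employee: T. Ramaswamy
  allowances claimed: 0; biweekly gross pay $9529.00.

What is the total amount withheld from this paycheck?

$2126.88

Provincial Income Tax: taxable = $9529.00
  $542.40 + 20.3% × ($9529.00 − $6000.00) = $542.40 + 20.3% × $3529.00 = $1258.79
Solidarity Surcharge: 1% × $9529.00 = $95.29
Health Levy: 7.11% × $9529.00 = $677.51
Unemployment Insurance: 1% × $9529.00 = $95.29
Total: $1258.79 + $95.29 + $677.51 + $95.29 = $2126.88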